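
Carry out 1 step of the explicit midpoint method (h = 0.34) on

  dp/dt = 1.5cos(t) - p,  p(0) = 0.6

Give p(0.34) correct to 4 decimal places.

0.8466

Midpoint: k1 = f(t_n, p_n); k2 = f(t_n + h/2, p_n + (h/2)·k1); p_{n+1} = p_n + h·k2.
t=0.000000, p=0.600000:
  k1 = f(0.000000, 0.600000) = 0.900000
  k2 = f(0.170000, 0.753000) = 0.725377
  p ← 0.600000 + 0.34·0.725377 = 0.846628
p(0.34) ≈ 0.8466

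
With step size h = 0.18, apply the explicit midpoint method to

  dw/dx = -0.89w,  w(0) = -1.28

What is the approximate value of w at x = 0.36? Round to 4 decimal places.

-0.9305

Midpoint: k1 = f(x_n, w_n); k2 = f(x_n + h/2, w_n + (h/2)·k1); w_{n+1} = w_n + h·k2.
x=0.000000, w=-1.280000:
  k1 = f(0.000000, -1.280000) = 1.139200
  k2 = f(0.090000, -1.177472) = 1.047950
  w ← -1.280000 + 0.18·1.047950 = -1.091369
x=0.180000, w=-1.091369:
  k1 = f(0.180000, -1.091369) = 0.971318
  k2 = f(0.270000, -1.003950) = 0.893516
  w ← -1.091369 + 0.18·0.893516 = -0.930536
w(0.36) ≈ -0.9305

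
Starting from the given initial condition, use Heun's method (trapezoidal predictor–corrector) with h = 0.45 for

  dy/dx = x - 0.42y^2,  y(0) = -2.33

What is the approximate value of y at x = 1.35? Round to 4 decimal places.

-63.0272

Heun: k1 = f(x_n, y_n); k2 = f(x_n + h, y_n + h·k1); y_{n+1} = y_n + (h/2)·(k1 + k2).
x=0.000000, y=-2.330000:
  k1 = f(0.000000, -2.330000) = -2.280138
  k2 = f(0.450000, -3.356062) = -4.280524
  y ← -2.330000 + (0.45/2)·(-2.280138 + (-4.280524)) = -3.806149
x=0.450000, y=-3.806149:
  k1 = f(0.450000, -3.806149) = -5.634443
  k2 = f(0.900000, -6.341649) = -15.990933
  y ← -3.806149 + (0.45/2)·(-5.634443 + (-15.990933)) = -8.671859
x=0.900000, y=-8.671859:
  k1 = f(0.900000, -8.671859) = -30.684475
  k2 = f(1.350000, -22.479873) = -210.894761
  y ← -8.671859 + (0.45/2)·(-30.684475 + (-210.894761)) = -63.027187
y(1.35) ≈ -63.0272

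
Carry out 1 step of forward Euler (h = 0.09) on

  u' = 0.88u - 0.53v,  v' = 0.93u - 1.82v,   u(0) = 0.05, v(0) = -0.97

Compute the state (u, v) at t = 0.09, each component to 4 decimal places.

Euler on (u,v): u_{n+1} = u_n + h·u', v_{n+1} = v_n + h·v'.
0.000000: (0.050000, -0.970000); f=(0.558100, 1.811900) → (0.100229, -0.806929)
(u(0.09), v(0.09)) ≈ (0.1002, -0.8069)

0.1002, -0.8069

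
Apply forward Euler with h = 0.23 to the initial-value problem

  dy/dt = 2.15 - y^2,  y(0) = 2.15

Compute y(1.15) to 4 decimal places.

1.4674

Euler: y_{n+1} = y_n + h·f(t_n, y_n).
t=0.000000, y=2.150000: f=-2.472500 → y ← 2.150000 + 0.23·(-2.472500) = 1.581325
t=0.230000, y=1.581325: f=-0.350589 → y ← 1.581325 + 0.23·(-0.350589) = 1.500690
t=0.460000, y=1.500690: f=-0.102069 → y ← 1.500690 + 0.23·(-0.102069) = 1.477214
t=0.690000, y=1.477214: f=-0.032160 → y ← 1.477214 + 0.23·(-0.032160) = 1.469817
t=0.920000, y=1.469817: f=-0.010361 → y ← 1.469817 + 0.23·(-0.010361) = 1.467434
y(1.15) ≈ 1.4674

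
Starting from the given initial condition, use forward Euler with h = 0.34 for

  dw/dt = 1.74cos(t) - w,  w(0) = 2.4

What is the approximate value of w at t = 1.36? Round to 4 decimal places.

Euler: w_{n+1} = w_n + h·f(t_n, w_n).
t=0.000000, w=2.400000: f=-0.660000 → w ← 2.400000 + 0.34·(-0.660000) = 2.175600
t=0.340000, w=2.175600: f=-0.535207 → w ← 2.175600 + 0.34·(-0.535207) = 1.993630
t=0.680000, w=1.993630: f=-0.640653 → w ← 1.993630 + 0.34·(-0.640653) = 1.775808
t=1.020000, w=1.775808: f=-0.865151 → w ← 1.775808 + 0.34·(-0.865151) = 1.481656
w(1.36) ≈ 1.4817

1.4817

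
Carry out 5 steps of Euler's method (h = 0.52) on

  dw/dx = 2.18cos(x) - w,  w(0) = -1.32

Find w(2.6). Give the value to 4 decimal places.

-0.2792

Euler: w_{n+1} = w_n + h·f(x_n, w_n).
x=0.000000, w=-1.320000: f=3.500000 → w ← -1.320000 + 0.52·3.500000 = 0.500000
x=0.520000, w=0.500000: f=1.391846 → w ← 0.500000 + 0.52·1.391846 = 1.223760
x=1.040000, w=1.223760: f=-0.120200 → w ← 1.223760 + 0.52·(-0.120200) = 1.161256
x=1.560000, w=1.161256: f=-1.137720 → w ← 1.161256 + 0.52·(-1.137720) = 0.569641
x=2.080000, w=0.569641: f=-1.632352 → w ← 0.569641 + 0.52·(-1.632352) = -0.279182
w(2.6) ≈ -0.2792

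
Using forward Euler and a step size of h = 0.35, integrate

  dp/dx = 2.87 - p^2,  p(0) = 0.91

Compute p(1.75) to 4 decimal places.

Euler: p_{n+1} = p_n + h·f(x_n, p_n).
x=0.000000, p=0.910000: f=2.041900 → p ← 0.910000 + 0.35·2.041900 = 1.624665
x=0.350000, p=1.624665: f=0.230464 → p ← 1.624665 + 0.35·0.230464 = 1.705327
x=0.700000, p=1.705327: f=-0.038141 → p ← 1.705327 + 0.35·(-0.038141) = 1.691978
x=1.050000, p=1.691978: f=0.007211 → p ← 1.691978 + 0.35·0.007211 = 1.694502
x=1.400000, p=1.694502: f=-0.001336 → p ← 1.694502 + 0.35·(-0.001336) = 1.694034
p(1.75) ≈ 1.6940

1.6940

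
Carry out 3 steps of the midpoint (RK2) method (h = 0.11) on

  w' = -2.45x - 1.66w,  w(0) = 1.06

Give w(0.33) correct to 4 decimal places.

Midpoint: k1 = f(x_n, w_n); k2 = f(x_n + h/2, w_n + (h/2)·k1); w_{n+1} = w_n + h·k2.
x=0.000000, w=1.060000:
  k1 = f(0.000000, 1.060000) = -1.759600
  k2 = f(0.055000, 0.963222) = -1.733699
  w ← 1.060000 + 0.11·(-1.733699) = 0.869293
x=0.110000, w=0.869293:
  k1 = f(0.110000, 0.869293) = -1.712527
  k2 = f(0.165000, 0.775104) = -1.690923
  w ← 0.869293 + 0.11·(-1.690923) = 0.683292
x=0.220000, w=0.683292:
  k1 = f(0.220000, 0.683292) = -1.673264
  k2 = f(0.275000, 0.591262) = -1.655245
  w ← 0.683292 + 0.11·(-1.655245) = 0.501215
w(0.33) ≈ 0.5012

0.5012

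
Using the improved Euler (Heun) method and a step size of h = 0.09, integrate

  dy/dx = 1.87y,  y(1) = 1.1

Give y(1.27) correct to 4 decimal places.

Heun: k1 = f(x_n, y_n); k2 = f(x_n + h, y_n + h·k1); y_{n+1} = y_n + (h/2)·(k1 + k2).
x=1.000000, y=1.100000:
  k1 = f(1.000000, 1.100000) = 2.057000
  k2 = f(1.090000, 1.285130) = 2.403193
  y ← 1.100000 + (0.09/2)·(2.057000 + 2.403193) = 1.300709
x=1.090000, y=1.300709:
  k1 = f(1.090000, 1.300709) = 2.432325
  k2 = f(1.180000, 1.519618) = 2.841686
  y ← 1.300709 + (0.09/2)·(2.432325 + 2.841686) = 1.538039
x=1.180000, y=1.538039:
  k1 = f(1.180000, 1.538039) = 2.876133
  k2 = f(1.270000, 1.796891) = 3.360186
  y ← 1.538039 + (0.09/2)·(2.876133 + 3.360186) = 1.818674
y(1.27) ≈ 1.8187

1.8187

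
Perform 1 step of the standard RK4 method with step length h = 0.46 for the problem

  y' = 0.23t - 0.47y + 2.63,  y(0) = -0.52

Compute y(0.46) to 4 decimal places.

0.6917

RK4: k1 = f(t_n, y_n); k2 = f(t_n + h/2, y_n + (h/2)·k1); k3 = f(t_n + h/2, y_n + (h/2)·k2); k4 = f(t_n + h, y_n + h·k3); y_{n+1} = y_n + (h/6)·(k1 + 2k2 + 2k3 + k4).
t=0.000000, y=-0.520000:
  k1 = f(0.000000, -0.520000) = 2.874400
  k2 = f(0.230000, 0.141112) = 2.616577
  k3 = f(0.230000, 0.081813) = 2.644448
  k4 = f(0.460000, 0.696446) = 2.408470
  y ← -0.520000 + (0.46/6)·(k1 + 2k2 + 2k3 + k4) = 0.691711
y(0.46) ≈ 0.6917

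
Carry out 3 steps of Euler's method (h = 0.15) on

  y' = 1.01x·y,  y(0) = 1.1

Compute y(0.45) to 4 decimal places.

1.1761

Euler: y_{n+1} = y_n + h·f(x_n, y_n).
x=0.000000, y=1.100000: f=0.000000 → y ← 1.100000 + 0.15·0.000000 = 1.100000
x=0.150000, y=1.100000: f=0.166650 → y ← 1.100000 + 0.15·0.166650 = 1.124998
x=0.300000, y=1.124998: f=0.340874 → y ← 1.124998 + 0.15·0.340874 = 1.176129
y(0.45) ≈ 1.1761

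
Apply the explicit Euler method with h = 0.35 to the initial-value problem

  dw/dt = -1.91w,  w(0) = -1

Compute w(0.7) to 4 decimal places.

-0.1099

Euler: w_{n+1} = w_n + h·f(t_n, w_n).
t=0.000000, w=-1.000000: f=1.910000 → w ← -1.000000 + 0.35·1.910000 = -0.331500
t=0.350000, w=-0.331500: f=0.633165 → w ← -0.331500 + 0.35·0.633165 = -0.109892
w(0.7) ≈ -0.1099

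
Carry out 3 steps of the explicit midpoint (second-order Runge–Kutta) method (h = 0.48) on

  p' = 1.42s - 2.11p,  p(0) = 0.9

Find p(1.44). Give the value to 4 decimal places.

Midpoint: k1 = f(s_n, p_n); k2 = f(s_n + h/2, p_n + (h/2)·k1); p_{n+1} = p_n + h·k2.
s=0.000000, p=0.900000:
  k1 = f(0.000000, 0.900000) = -1.899000
  k2 = f(0.240000, 0.444240) = -0.596546
  p ← 0.900000 + 0.48·(-0.596546) = 0.613658
s=0.480000, p=0.613658:
  k1 = f(0.480000, 0.613658) = -0.613218
  k2 = f(0.720000, 0.466485) = 0.038116
  p ← 0.613658 + 0.48·0.038116 = 0.631953
s=0.960000, p=0.631953:
  k1 = f(0.960000, 0.631953) = 0.029779
  k2 = f(1.200000, 0.639100) = 0.355499
  p ← 0.631953 + 0.48·0.355499 = 0.802593
p(1.44) ≈ 0.8026

0.8026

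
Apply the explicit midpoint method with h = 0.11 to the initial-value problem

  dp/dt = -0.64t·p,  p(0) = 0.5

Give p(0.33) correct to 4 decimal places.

0.4828

Midpoint: k1 = f(t_n, p_n); k2 = f(t_n + h/2, p_n + (h/2)·k1); p_{n+1} = p_n + h·k2.
t=0.000000, p=0.500000:
  k1 = f(0.000000, 0.500000) = 0.000000
  k2 = f(0.055000, 0.500000) = -0.017600
  p ← 0.500000 + 0.11·(-0.017600) = 0.498064
t=0.110000, p=0.498064:
  k1 = f(0.110000, 0.498064) = -0.035064
  k2 = f(0.165000, 0.496135) = -0.052392
  p ← 0.498064 + 0.11·(-0.052392) = 0.492301
t=0.220000, p=0.492301:
  k1 = f(0.220000, 0.492301) = -0.069316
  k2 = f(0.275000, 0.488489) = -0.085974
  p ← 0.492301 + 0.11·(-0.085974) = 0.482844
p(0.33) ≈ 0.4828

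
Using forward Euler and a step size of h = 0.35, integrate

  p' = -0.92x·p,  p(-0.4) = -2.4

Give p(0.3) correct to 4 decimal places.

Euler: p_{n+1} = p_n + h·f(x_n, p_n).
x=-0.400000, p=-2.400000: f=-0.883200 → p ← -2.400000 + 0.35·(-0.883200) = -2.709120
x=-0.050000, p=-2.709120: f=-0.124620 → p ← -2.709120 + 0.35·(-0.124620) = -2.752737
p(0.3) ≈ -2.7527

-2.7527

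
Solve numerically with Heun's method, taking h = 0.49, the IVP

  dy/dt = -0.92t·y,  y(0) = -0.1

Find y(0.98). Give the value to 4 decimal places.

-0.0638

Heun: k1 = f(t_n, y_n); k2 = f(t_n + h, y_n + h·k1); y_{n+1} = y_n + (h/2)·(k1 + k2).
t=0.000000, y=-0.100000:
  k1 = f(0.000000, -0.100000) = 0.000000
  k2 = f(0.490000, -0.100000) = 0.045080
  y ← -0.100000 + (0.49/2)·(0.000000 + 0.045080) = -0.088955
t=0.490000, y=-0.088955:
  k1 = f(0.490000, -0.088955) = 0.040101
  k2 = f(0.980000, -0.069306) = 0.062486
  y ← -0.088955 + (0.49/2)·(0.040101 + 0.062486) = -0.063822
y(0.98) ≈ -0.0638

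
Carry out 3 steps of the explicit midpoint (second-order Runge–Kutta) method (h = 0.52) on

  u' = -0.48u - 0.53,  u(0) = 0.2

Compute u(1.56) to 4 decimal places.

-0.4816

Midpoint: k1 = f(s_n, u_n); k2 = f(s_n + h/2, u_n + (h/2)·k1); u_{n+1} = u_n + h·k2.
s=0.000000, u=0.200000:
  k1 = f(0.000000, 0.200000) = -0.626000
  k2 = f(0.260000, 0.037240) = -0.547875
  u ← 0.200000 + 0.52·(-0.547875) = -0.084895
s=0.520000, u=-0.084895:
  k1 = f(0.520000, -0.084895) = -0.489250
  k2 = f(0.780000, -0.212100) = -0.428192
  u ← -0.084895 + 0.52·(-0.428192) = -0.307555
s=1.040000, u=-0.307555:
  k1 = f(1.040000, -0.307555) = -0.382374
  k2 = f(1.300000, -0.406972) = -0.334653
  u ← -0.307555 + 0.52·(-0.334653) = -0.481575
u(1.56) ≈ -0.4816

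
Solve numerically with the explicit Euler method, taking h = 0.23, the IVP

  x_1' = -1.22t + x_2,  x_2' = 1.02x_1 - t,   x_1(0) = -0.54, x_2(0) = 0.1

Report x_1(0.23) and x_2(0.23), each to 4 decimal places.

-0.5170, -0.0267

Euler on (x_1,x_2): x_1_{n+1} = x_1_n + h·x_1', x_2_{n+1} = x_2_n + h·x_2'.
0.000000: (-0.540000, 0.100000); f=(0.100000, -0.550800) → (-0.517000, -0.026684)
(x_1(0.23), x_2(0.23)) ≈ (-0.5170, -0.0267)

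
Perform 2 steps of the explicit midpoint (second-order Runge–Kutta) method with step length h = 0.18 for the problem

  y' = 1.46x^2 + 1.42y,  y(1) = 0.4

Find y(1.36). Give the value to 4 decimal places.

1.5800

Midpoint: k1 = f(x_n, y_n); k2 = f(x_n + h/2, y_n + (h/2)·k1); y_{n+1} = y_n + h·k2.
x=1.000000, y=0.400000:
  k1 = f(1.000000, 0.400000) = 2.028000
  k2 = f(1.090000, 0.582520) = 2.561804
  y ← 0.400000 + 0.18·2.561804 = 0.861125
x=1.180000, y=0.861125:
  k1 = f(1.180000, 0.861125) = 3.255701
  k2 = f(1.270000, 1.154138) = 3.993710
  y ← 0.861125 + 0.18·3.993710 = 1.579993
y(1.36) ≈ 1.5800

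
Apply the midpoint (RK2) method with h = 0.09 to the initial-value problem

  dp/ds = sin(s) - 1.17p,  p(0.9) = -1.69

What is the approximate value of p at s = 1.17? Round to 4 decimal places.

-1.0338

Midpoint: k1 = f(s_n, p_n); k2 = f(s_n + h/2, p_n + (h/2)·k1); p_{n+1} = p_n + h·k2.
s=0.900000, p=-1.690000:
  k1 = f(0.900000, -1.690000) = 2.760627
  k2 = f(0.945000, -1.565772) = 2.642450
  p ← -1.690000 + 0.09·2.642450 = -1.452180
s=0.990000, p=-1.452180:
  k1 = f(0.990000, -1.452180) = 2.535076
  k2 = f(1.035000, -1.338101) = 2.425441
  p ← -1.452180 + 0.09·2.425441 = -1.233890
s=1.080000, p=-1.233890:
  k1 = f(1.080000, -1.233890) = 2.325609
  k2 = f(1.125000, -1.129237) = 2.223475
  p ← -1.233890 + 0.09·2.223475 = -1.033777
p(1.17) ≈ -1.0338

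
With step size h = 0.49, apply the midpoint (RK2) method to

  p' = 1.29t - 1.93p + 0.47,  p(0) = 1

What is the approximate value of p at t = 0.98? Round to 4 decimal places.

0.8296

Midpoint: k1 = f(t_n, p_n); k2 = f(t_n + h/2, p_n + (h/2)·k1); p_{n+1} = p_n + h·k2.
t=0.000000, p=1.000000:
  k1 = f(0.000000, 1.000000) = -1.460000
  k2 = f(0.245000, 0.642300) = -0.453589
  p ← 1.000000 + 0.49·(-0.453589) = 0.777741
t=0.490000, p=0.777741:
  k1 = f(0.490000, 0.777741) = -0.398941
  k2 = f(0.735000, 0.680001) = 0.105748
  p ← 0.777741 + 0.49·0.105748 = 0.829558
p(0.98) ≈ 0.8296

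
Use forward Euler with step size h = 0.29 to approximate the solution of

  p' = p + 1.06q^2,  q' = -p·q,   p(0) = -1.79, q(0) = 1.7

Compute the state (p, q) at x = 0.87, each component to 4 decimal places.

4.3678, 3.4166

Euler on (p,q): p_{n+1} = p_n + h·p', q_{n+1} = q_n + h·q'.
0.000000: (-1.790000, 1.700000); f=(1.273400, 3.043000) → (-1.420714, 2.582470)
0.290000: (-1.420714, 2.582470); f=(5.648586, 3.668951) → (0.217376, 3.646466)
0.580000: (0.217376, 3.646466); f=(14.311892, -0.792654) → (4.367825, 3.416596)
(p(0.87), q(0.87)) ≈ (4.3678, 3.4166)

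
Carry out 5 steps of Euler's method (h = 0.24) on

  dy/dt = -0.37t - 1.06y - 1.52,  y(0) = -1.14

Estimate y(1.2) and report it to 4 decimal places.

Euler: y_{n+1} = y_n + h·f(t_n, y_n).
t=0.000000, y=-1.140000: f=-0.311600 → y ← -1.140000 + 0.24·(-0.311600) = -1.214784
t=0.240000, y=-1.214784: f=-0.321129 → y ← -1.214784 + 0.24·(-0.321129) = -1.291855
t=0.480000, y=-1.291855: f=-0.328234 → y ← -1.291855 + 0.24·(-0.328234) = -1.370631
t=0.720000, y=-1.370631: f=-0.333531 → y ← -1.370631 + 0.24·(-0.333531) = -1.450679
t=0.960000, y=-1.450679: f=-0.337481 → y ← -1.450679 + 0.24·(-0.337481) = -1.531674
y(1.2) ≈ -1.5317

-1.5317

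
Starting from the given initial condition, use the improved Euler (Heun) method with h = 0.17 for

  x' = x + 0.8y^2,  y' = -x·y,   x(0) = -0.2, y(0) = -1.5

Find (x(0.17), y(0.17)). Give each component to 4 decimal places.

Heun on (x,y): k1 = f(t_n, state_n); k2 = f(t_n + h, state_n + h·k1); state_{n+1} = state_n + (h/2)·(k1 + k2).
0.000000: (-0.200000, -1.500000)
  k1 = (1.600000, -0.300000)
  predictor → (0.072000, -1.551000)
  k2 = (1.996481, 0.111672)
  → (0.105701, -1.516008)
(x(0.17), y(0.17)) ≈ (0.1057, -1.5160)

0.1057, -1.5160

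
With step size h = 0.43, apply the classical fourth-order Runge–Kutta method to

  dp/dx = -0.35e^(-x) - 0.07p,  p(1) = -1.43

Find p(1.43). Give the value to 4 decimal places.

RK4: k1 = f(x_n, p_n); k2 = f(x_n + h/2, p_n + (h/2)·k1); k3 = f(x_n + h/2, p_n + (h/2)·k2); k4 = f(x_n + h, p_n + h·k3); p_{n+1} = p_n + (h/6)·(k1 + 2k2 + 2k3 + k4).
x=1.000000, p=-1.430000:
  k1 = f(1.000000, -1.430000) = -0.028658
  k2 = f(1.215000, -1.436161) = -0.003317
  k3 = f(1.215000, -1.430713) = -0.003699
  k4 = f(1.430000, -1.431590) = 0.016453
  p ← -1.430000 + (0.43/6)·(k1 + 2k2 + 2k3 + k4) = -1.431880
p(1.43) ≈ -1.4319

-1.4319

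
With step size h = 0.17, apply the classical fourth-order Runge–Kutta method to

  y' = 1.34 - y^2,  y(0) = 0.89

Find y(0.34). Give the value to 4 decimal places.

RK4: k1 = f(t_n, y_n); k2 = f(t_n + h/2, y_n + (h/2)·k1); k3 = f(t_n + h/2, y_n + (h/2)·k2); k4 = f(t_n + h, y_n + h·k3); y_{n+1} = y_n + (h/6)·(k1 + 2k2 + 2k3 + k4).
t=0.000000, y=0.890000:
  k1 = f(0.000000, 0.890000) = 0.547900
  k2 = f(0.085000, 0.936572) = 0.462834
  k3 = f(0.085000, 0.929341) = 0.476326
  k4 = f(0.170000, 0.970975) = 0.397207
  y ← 0.890000 + (0.17/6)·(k1 + 2k2 + 2k3 + k4) = 0.969997
t=0.170000, y=0.969997:
  k1 = f(0.170000, 0.969997) = 0.399106
  k2 = f(0.255000, 1.003921) = 0.332143
  k3 = f(0.255000, 0.998229) = 0.343539
  k4 = f(0.340000, 1.028399) = 0.282396
  y ← 0.969997 + (0.17/6)·(k1 + 2k2 + 2k3 + k4) = 1.027595
y(0.34) ≈ 1.0276

1.0276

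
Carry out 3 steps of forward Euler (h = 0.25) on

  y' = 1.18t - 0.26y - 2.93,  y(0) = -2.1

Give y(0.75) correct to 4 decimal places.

-3.5578

Euler: y_{n+1} = y_n + h·f(t_n, y_n).
t=0.000000, y=-2.100000: f=-2.384000 → y ← -2.100000 + 0.25·(-2.384000) = -2.696000
t=0.250000, y=-2.696000: f=-1.934040 → y ← -2.696000 + 0.25·(-1.934040) = -3.179510
t=0.500000, y=-3.179510: f=-1.513327 → y ← -3.179510 + 0.25·(-1.513327) = -3.557842
y(0.75) ≈ -3.5578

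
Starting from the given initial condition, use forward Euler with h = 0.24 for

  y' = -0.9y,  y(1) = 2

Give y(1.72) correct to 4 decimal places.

0.9638

Euler: y_{n+1} = y_n + h·f(x_n, y_n).
x=1.000000, y=2.000000: f=-1.800000 → y ← 2.000000 + 0.24·(-1.800000) = 1.568000
x=1.240000, y=1.568000: f=-1.411200 → y ← 1.568000 + 0.24·(-1.411200) = 1.229312
x=1.480000, y=1.229312: f=-1.106381 → y ← 1.229312 + 0.24·(-1.106381) = 0.963781
y(1.72) ≈ 0.9638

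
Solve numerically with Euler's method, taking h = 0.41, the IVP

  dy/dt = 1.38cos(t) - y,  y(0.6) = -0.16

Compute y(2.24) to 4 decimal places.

Euler: y_{n+1} = y_n + h·f(t_n, y_n).
t=0.600000, y=-0.160000: f=1.298963 → y ← -0.160000 + 0.41·1.298963 = 0.372575
t=1.010000, y=0.372575: f=0.361393 → y ← 0.372575 + 0.41·0.361393 = 0.520746
t=1.420000, y=0.520746: f=-0.313435 → y ← 0.520746 + 0.41·(-0.313435) = 0.392238
t=1.830000, y=0.392238: f=-0.745947 → y ← 0.392238 + 0.41·(-0.745947) = 0.086400
y(2.24) ≈ 0.0864

0.0864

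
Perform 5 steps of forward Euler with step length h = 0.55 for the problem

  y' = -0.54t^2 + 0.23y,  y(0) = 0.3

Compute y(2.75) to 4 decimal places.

-2.3886

Euler: y_{n+1} = y_n + h·f(t_n, y_n).
t=0.000000, y=0.300000: f=0.069000 → y ← 0.300000 + 0.55·0.069000 = 0.337950
t=0.550000, y=0.337950: f=-0.085622 → y ← 0.337950 + 0.55·(-0.085622) = 0.290858
t=1.100000, y=0.290858: f=-0.586503 → y ← 0.290858 + 0.55·(-0.586503) = -0.031718
t=1.650000, y=-0.031718: f=-1.477445 → y ← -0.031718 + 0.55·(-1.477445) = -0.844313
t=2.200000, y=-0.844313: f=-2.807792 → y ← -0.844313 + 0.55·(-2.807792) = -2.388599
y(2.75) ≈ -2.3886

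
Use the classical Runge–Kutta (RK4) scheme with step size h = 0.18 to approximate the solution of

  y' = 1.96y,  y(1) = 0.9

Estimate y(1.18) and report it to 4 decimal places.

1.2807

RK4: k1 = f(t_n, y_n); k2 = f(t_n + h/2, y_n + (h/2)·k1); k3 = f(t_n + h/2, y_n + (h/2)·k2); k4 = f(t_n + h, y_n + h·k3); y_{n+1} = y_n + (h/6)·(k1 + 2k2 + 2k3 + k4).
t=1.000000, y=0.900000:
  k1 = f(1.000000, 0.900000) = 1.764000
  k2 = f(1.090000, 1.058760) = 2.075170
  k3 = f(1.090000, 1.086765) = 2.130060
  k4 = f(1.180000, 1.283411) = 2.515485
  y ← 0.900000 + (0.18/6)·(k1 + 2k2 + 2k3 + k4) = 1.280698
y(1.18) ≈ 1.2807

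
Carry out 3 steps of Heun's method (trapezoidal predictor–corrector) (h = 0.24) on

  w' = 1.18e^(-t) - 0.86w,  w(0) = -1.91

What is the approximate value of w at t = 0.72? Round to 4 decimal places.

-0.6031

Heun: k1 = f(t_n, w_n); k2 = f(t_n + h, w_n + h·k1); w_{n+1} = w_n + (h/2)·(k1 + k2).
t=0.000000, w=-1.910000:
  k1 = f(0.000000, -1.910000) = 2.822600
  k2 = f(0.240000, -1.232576) = 1.988236
  w ← -1.910000 + (0.24/2)·(2.822600 + 1.988236) = -1.332700
t=0.240000, w=-1.332700:
  k1 = f(0.240000, -1.332700) = 2.074343
  k2 = f(0.480000, -0.834857) = 1.448142
  w ← -1.332700 + (0.24/2)·(2.074343 + 1.448142) = -0.910002
t=0.480000, w=-0.910002:
  k1 = f(0.480000, -0.910002) = 1.512766
  k2 = f(0.720000, -0.546938) = 1.044734
  w ← -0.910002 + (0.24/2)·(1.512766 + 1.044734) = -0.603102
w(0.72) ≈ -0.6031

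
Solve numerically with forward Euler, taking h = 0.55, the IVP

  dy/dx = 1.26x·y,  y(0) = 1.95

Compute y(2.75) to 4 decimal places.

Euler: y_{n+1} = y_n + h·f(x_n, y_n).
x=0.000000, y=1.950000: f=0.000000 → y ← 1.950000 + 0.55·0.000000 = 1.950000
x=0.550000, y=1.950000: f=1.351350 → y ← 1.950000 + 0.55·1.351350 = 2.693243
x=1.100000, y=2.693243: f=3.732834 → y ← 2.693243 + 0.55·3.732834 = 4.746301
x=1.650000, y=4.746301: f=9.867560 → y ← 4.746301 + 0.55·9.867560 = 10.173459
x=2.200000, y=10.173459: f=28.200830 → y ← 10.173459 + 0.55·28.200830 = 25.683916
y(2.75) ≈ 25.6839

25.6839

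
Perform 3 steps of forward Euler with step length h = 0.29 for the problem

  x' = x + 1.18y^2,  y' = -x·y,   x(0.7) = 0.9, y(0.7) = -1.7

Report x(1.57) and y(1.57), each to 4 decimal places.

4.3510, -0.0185

Euler on (x,y): x_{n+1} = x_n + h·x', y_{n+1} = y_n + h·y'.
0.700000: (0.900000, -1.700000); f=(4.310200, 1.530000) → (2.149958, -1.256300)
0.990000: (2.149958, -1.256300); f=(4.012340, 2.700992) → (3.313537, -0.473012)
1.280000: (3.313537, -0.473012); f=(3.577550, 1.567343) → (4.351026, -0.018483)
(x(1.57), y(1.57)) ≈ (4.3510, -0.0185)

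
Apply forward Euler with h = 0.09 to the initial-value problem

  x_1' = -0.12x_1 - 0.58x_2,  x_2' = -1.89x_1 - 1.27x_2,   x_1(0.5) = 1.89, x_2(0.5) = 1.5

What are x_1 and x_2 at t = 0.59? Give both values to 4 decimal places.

Euler on (x_1,x_2): x_1_{n+1} = x_1_n + h·x_1', x_2_{n+1} = x_2_n + h·x_2'.
0.500000: (1.890000, 1.500000); f=(-1.096800, -5.477100) → (1.791288, 1.007061)
(x_1(0.59), x_2(0.59)) ≈ (1.7913, 1.0071)

1.7913, 1.0071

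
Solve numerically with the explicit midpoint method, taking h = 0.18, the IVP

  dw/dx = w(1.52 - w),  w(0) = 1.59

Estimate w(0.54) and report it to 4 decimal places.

Midpoint: k1 = f(x_n, w_n); k2 = f(x_n + h/2, w_n + (h/2)·k1); w_{n+1} = w_n + h·k2.
x=0.000000, w=1.590000:
  k1 = f(0.000000, 1.590000) = -0.111300
  k2 = f(0.090000, 1.579983) = -0.094772
  w ← 1.590000 + 0.18·(-0.094772) = 1.572941
x=0.180000, w=1.572941:
  k1 = f(0.180000, 1.572941) = -0.083273
  k2 = f(0.270000, 1.565446) = -0.071144
  w ← 1.572941 + 0.18·(-0.071144) = 1.560135
x=0.360000, w=1.560135:
  k1 = f(0.360000, 1.560135) = -0.062616
  k2 = f(0.450000, 1.554500) = -0.053630
  w ← 1.560135 + 0.18·(-0.053630) = 1.550482
w(0.54) ≈ 1.5505

1.5505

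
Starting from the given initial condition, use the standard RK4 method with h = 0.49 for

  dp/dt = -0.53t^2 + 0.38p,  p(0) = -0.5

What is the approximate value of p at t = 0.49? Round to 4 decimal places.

-0.6241

RK4: k1 = f(t_n, p_n); k2 = f(t_n + h/2, p_n + (h/2)·k1); k3 = f(t_n + h/2, p_n + (h/2)·k2); k4 = f(t_n + h, p_n + h·k3); p_{n+1} = p_n + (h/6)·(k1 + 2k2 + 2k3 + k4).
t=0.000000, p=-0.500000:
  k1 = f(0.000000, -0.500000) = -0.190000
  k2 = f(0.245000, -0.546550) = -0.239502
  k3 = f(0.245000, -0.558678) = -0.244111
  k4 = f(0.490000, -0.619614) = -0.362706
  p ← -0.500000 + (0.49/6)·(k1 + 2k2 + 2k3 + k4) = -0.624128
p(0.49) ≈ -0.6241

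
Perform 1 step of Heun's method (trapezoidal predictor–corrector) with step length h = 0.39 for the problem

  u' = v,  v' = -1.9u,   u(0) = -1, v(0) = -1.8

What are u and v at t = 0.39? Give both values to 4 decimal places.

-1.5575, -0.7989

Heun on (u,v): k1 = f(t_n, state_n); k2 = f(t_n + h, state_n + h·k1); state_{n+1} = state_n + (h/2)·(k1 + k2).
0.000000: (-1.000000, -1.800000)
  k1 = (-1.800000, 1.900000)
  predictor → (-1.702000, -1.059000)
  k2 = (-1.059000, 3.233800)
  → (-1.557505, -0.798909)
(u(0.39), v(0.39)) ≈ (-1.5575, -0.7989)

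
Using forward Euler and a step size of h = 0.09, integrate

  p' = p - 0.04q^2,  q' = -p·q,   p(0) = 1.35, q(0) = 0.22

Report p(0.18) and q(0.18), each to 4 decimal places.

1.6036, 0.1677

Euler on (p,q): p_{n+1} = p_n + h·p', q_{n+1} = q_n + h·q'.
0.000000: (1.350000, 0.220000); f=(1.348064, -0.297000) → (1.471326, 0.193270)
0.090000: (1.471326, 0.193270); f=(1.469832, -0.284363) → (1.603611, 0.167677)
(p(0.18), q(0.18)) ≈ (1.6036, 0.1677)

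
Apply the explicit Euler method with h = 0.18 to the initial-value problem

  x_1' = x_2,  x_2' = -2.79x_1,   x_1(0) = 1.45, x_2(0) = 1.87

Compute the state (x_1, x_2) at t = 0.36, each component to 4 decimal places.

1.9921, 0.2446

Euler on (x_1,x_2): x_1_{n+1} = x_1_n + h·x_1', x_2_{n+1} = x_2_n + h·x_2'.
0.000000: (1.450000, 1.870000); f=(1.870000, -4.045500) → (1.786600, 1.141810)
0.180000: (1.786600, 1.141810); f=(1.141810, -4.984614) → (1.992126, 0.244579)
(x_1(0.36), x_2(0.36)) ≈ (1.9921, 0.2446)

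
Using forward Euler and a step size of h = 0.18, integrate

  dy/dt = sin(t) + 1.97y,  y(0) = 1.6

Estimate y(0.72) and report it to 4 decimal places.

5.6248

Euler: y_{n+1} = y_n + h·f(t_n, y_n).
t=0.000000, y=1.600000: f=3.152000 → y ← 1.600000 + 0.18·3.152000 = 2.167360
t=0.180000, y=2.167360: f=4.448729 → y ← 2.167360 + 0.18·4.448729 = 2.968131
t=0.360000, y=2.968131: f=6.199493 → y ← 2.968131 + 0.18·6.199493 = 4.084040
t=0.540000, y=4.084040: f=8.559695 → y ← 4.084040 + 0.18·8.559695 = 5.624785
y(0.72) ≈ 5.6248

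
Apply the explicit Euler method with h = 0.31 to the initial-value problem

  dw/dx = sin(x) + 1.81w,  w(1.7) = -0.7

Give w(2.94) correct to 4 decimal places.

-1.7979

Euler: w_{n+1} = w_n + h·f(x_n, w_n).
x=1.700000, w=-0.700000: f=-0.275335 → w ← -0.700000 + 0.31·(-0.275335) = -0.785354
x=2.010000, w=-0.785354: f=-0.516400 → w ← -0.785354 + 0.31·(-0.516400) = -0.945438
x=2.320000, w=-0.945438: f=-0.979011 → w ← -0.945438 + 0.31·(-0.979011) = -1.248931
x=2.630000, w=-1.248931: f=-1.770999 → w ← -1.248931 + 0.31·(-1.770999) = -1.797941
w(2.94) ≈ -1.7979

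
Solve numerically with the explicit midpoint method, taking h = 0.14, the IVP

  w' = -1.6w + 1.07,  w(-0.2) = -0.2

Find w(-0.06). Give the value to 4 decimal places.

-0.0272

Midpoint: k1 = f(x_n, w_n); k2 = f(x_n + h/2, w_n + (h/2)·k1); w_{n+1} = w_n + h·k2.
x=-0.200000, w=-0.200000:
  k1 = f(-0.200000, -0.200000) = 1.390000
  k2 = f(-0.130000, -0.102700) = 1.234320
  w ← -0.200000 + 0.14·1.234320 = -0.027195
w(-0.06) ≈ -0.0272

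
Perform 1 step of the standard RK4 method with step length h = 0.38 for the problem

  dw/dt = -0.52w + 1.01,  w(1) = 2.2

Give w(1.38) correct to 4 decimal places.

RK4: k1 = f(t_n, w_n); k2 = f(t_n + h/2, w_n + (h/2)·k1); k3 = f(t_n + h/2, w_n + (h/2)·k2); k4 = f(t_n + h, w_n + h·k3); w_{n+1} = w_n + (h/6)·(k1 + 2k2 + 2k3 + k4).
t=1.000000, w=2.200000:
  k1 = f(1.000000, 2.200000) = -0.134000
  k2 = f(1.190000, 2.174540) = -0.120761
  k3 = f(1.190000, 2.177055) = -0.122069
  k4 = f(1.380000, 2.153614) = -0.109879
  w ← 2.200000 + (0.38/6)·(k1 + 2k2 + 2k3 + k4) = 2.153796
w(1.38) ≈ 2.1538

2.1538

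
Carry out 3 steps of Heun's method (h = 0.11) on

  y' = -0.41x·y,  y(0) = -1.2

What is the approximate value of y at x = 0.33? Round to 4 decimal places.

-1.1735

Heun: k1 = f(x_n, y_n); k2 = f(x_n + h, y_n + h·k1); y_{n+1} = y_n + (h/2)·(k1 + k2).
x=0.000000, y=-1.200000:
  k1 = f(0.000000, -1.200000) = 0.000000
  k2 = f(0.110000, -1.200000) = 0.054120
  y ← -1.200000 + (0.11/2)·(0.000000 + 0.054120) = -1.197023
x=0.110000, y=-1.197023:
  k1 = f(0.110000, -1.197023) = 0.053986
  k2 = f(0.220000, -1.191085) = 0.107436
  y ← -1.197023 + (0.11/2)·(0.053986 + 0.107436) = -1.188145
x=0.220000, y=-1.188145:
  k1 = f(0.220000, -1.188145) = 0.107171
  k2 = f(0.330000, -1.176356) = 0.159161
  y ← -1.188145 + (0.11/2)·(0.107171 + 0.159161) = -1.173497
y(0.33) ≈ -1.1735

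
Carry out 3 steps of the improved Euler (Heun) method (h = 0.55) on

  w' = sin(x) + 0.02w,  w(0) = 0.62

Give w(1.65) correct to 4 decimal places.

1.7044

Heun: k1 = f(x_n, w_n); k2 = f(x_n + h, w_n + h·k1); w_{n+1} = w_n + (h/2)·(k1 + k2).
x=0.000000, w=0.620000:
  k1 = f(0.000000, 0.620000) = 0.012400
  k2 = f(0.550000, 0.626820) = 0.535224
  w ← 0.620000 + (0.55/2)·(0.012400 + 0.535224) = 0.770596
x=0.550000, w=0.770596:
  k1 = f(0.550000, 0.770596) = 0.538099
  k2 = f(1.100000, 1.066551) = 0.912538
  w ← 0.770596 + (0.55/2)·(0.538099 + 0.912538) = 1.169522
x=1.100000, w=1.169522:
  k1 = f(1.100000, 1.169522) = 0.914598
  k2 = f(1.650000, 1.672551) = 1.030316
  w ← 1.169522 + (0.55/2)·(0.914598 + 1.030316) = 1.704373
w(1.65) ≈ 1.7044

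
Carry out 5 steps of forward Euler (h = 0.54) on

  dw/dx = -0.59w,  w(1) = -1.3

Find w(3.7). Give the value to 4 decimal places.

Euler: w_{n+1} = w_n + h·f(x_n, w_n).
x=1.000000, w=-1.300000: f=0.767000 → w ← -1.300000 + 0.54·0.767000 = -0.885820
x=1.540000, w=-0.885820: f=0.522634 → w ← -0.885820 + 0.54·0.522634 = -0.603598
x=2.080000, w=-0.603598: f=0.356123 → w ← -0.603598 + 0.54·0.356123 = -0.411292
x=2.620000, w=-0.411292: f=0.242662 → w ← -0.411292 + 0.54·0.242662 = -0.280254
x=3.160000, w=-0.280254: f=0.165350 → w ← -0.280254 + 0.54·0.165350 = -0.190965
w(3.7) ≈ -0.1910

-0.1910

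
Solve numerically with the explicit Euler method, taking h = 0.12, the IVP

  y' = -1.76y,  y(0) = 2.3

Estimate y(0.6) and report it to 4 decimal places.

0.7024

Euler: y_{n+1} = y_n + h·f(t_n, y_n).
t=0.000000, y=2.300000: f=-4.048000 → y ← 2.300000 + 0.12·(-4.048000) = 1.814240
t=0.120000, y=1.814240: f=-3.193062 → y ← 1.814240 + 0.12·(-3.193062) = 1.431073
t=0.240000, y=1.431073: f=-2.518688 → y ← 1.431073 + 0.12·(-2.518688) = 1.128830
t=0.360000, y=1.128830: f=-1.986741 → y ← 1.128830 + 0.12·(-1.986741) = 0.890421
t=0.480000, y=0.890421: f=-1.567141 → y ← 0.890421 + 0.12·(-1.567141) = 0.702364
y(0.6) ≈ 0.7024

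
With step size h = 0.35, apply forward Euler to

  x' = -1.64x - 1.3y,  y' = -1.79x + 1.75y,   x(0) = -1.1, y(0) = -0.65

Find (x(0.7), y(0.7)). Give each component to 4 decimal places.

Euler on (x,y): x_{n+1} = x_n + h·x', y_{n+1} = y_n + h·y'.
0.000000: (-1.100000, -0.650000); f=(2.649000, 0.831500) → (-0.172850, -0.358975)
0.350000: (-0.172850, -0.358975); f=(0.750142, -0.318805) → (0.089700, -0.470557)
(x(0.7), y(0.7)) ≈ (0.0897, -0.4706)

0.0897, -0.4706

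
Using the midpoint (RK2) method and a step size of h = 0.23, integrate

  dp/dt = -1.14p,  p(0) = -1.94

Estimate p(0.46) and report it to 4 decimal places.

-1.1567

Midpoint: k1 = f(t_n, p_n); k2 = f(t_n + h/2, p_n + (h/2)·k1); p_{n+1} = p_n + h·k2.
t=0.000000, p=-1.940000:
  k1 = f(0.000000, -1.940000) = 2.211600
  k2 = f(0.115000, -1.685666) = 1.921659
  p ← -1.940000 + 0.23·1.921659 = -1.498018
t=0.230000, p=-1.498018:
  k1 = f(0.230000, -1.498018) = 1.707741
  k2 = f(0.345000, -1.301628) = 1.483856
  p ← -1.498018 + 0.23·1.483856 = -1.156731
p(0.46) ≈ -1.1567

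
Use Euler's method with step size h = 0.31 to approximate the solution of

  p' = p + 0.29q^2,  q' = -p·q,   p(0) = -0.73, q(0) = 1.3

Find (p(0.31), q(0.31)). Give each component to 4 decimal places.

Euler on (p,q): p_{n+1} = p_n + h·p', q_{n+1} = q_n + h·q'.
0.000000: (-0.730000, 1.300000); f=(-0.239900, 0.949000) → (-0.804369, 1.594190)
(p(0.31), q(0.31)) ≈ (-0.8044, 1.5942)

-0.8044, 1.5942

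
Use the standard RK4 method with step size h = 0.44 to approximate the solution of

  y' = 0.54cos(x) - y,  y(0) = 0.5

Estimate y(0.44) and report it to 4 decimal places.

0.5074

RK4: k1 = f(x_n, y_n); k2 = f(x_n + h/2, y_n + (h/2)·k1); k3 = f(x_n + h/2, y_n + (h/2)·k2); k4 = f(x_n + h, y_n + h·k3); y_{n+1} = y_n + (h/6)·(k1 + 2k2 + 2k3 + k4).
x=0.000000, y=0.500000:
  k1 = f(0.000000, 0.500000) = 0.040000
  k2 = f(0.220000, 0.508800) = 0.018185
  k3 = f(0.220000, 0.504001) = 0.022984
  k4 = f(0.440000, 0.510113) = -0.021547
  y ← 0.500000 + (0.44/6)·(k1 + 2k2 + 2k3 + k4) = 0.507391
y(0.44) ≈ 0.5074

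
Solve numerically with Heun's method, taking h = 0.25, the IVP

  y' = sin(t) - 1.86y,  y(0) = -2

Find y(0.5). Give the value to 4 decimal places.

-0.7308

Heun: k1 = f(t_n, y_n); k2 = f(t_n + h, y_n + h·k1); y_{n+1} = y_n + (h/2)·(k1 + k2).
t=0.000000, y=-2.000000:
  k1 = f(0.000000, -2.000000) = 3.720000
  k2 = f(0.250000, -1.070000) = 2.237604
  y ← -2.000000 + (0.25/2)·(3.720000 + 2.237604) = -1.255300
t=0.250000, y=-1.255300:
  k1 = f(0.250000, -1.255300) = 2.582261
  k2 = f(0.500000, -0.609734) = 1.613531
  y ← -1.255300 + (0.25/2)·(2.582261 + 1.613531) = -0.730825
y(0.5) ≈ -0.7308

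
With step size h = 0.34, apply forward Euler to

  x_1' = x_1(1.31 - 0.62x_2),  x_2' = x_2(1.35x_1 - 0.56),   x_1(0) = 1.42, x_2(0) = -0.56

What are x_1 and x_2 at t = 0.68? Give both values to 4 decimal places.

Euler on (x_1,x_2): x_1_{n+1} = x_1_n + h·x_1', x_2_{n+1} = x_2_n + h·x_2'.
0.000000: (1.420000, -0.560000); f=(2.353224, -0.759920) → (2.220096, -0.818373)
0.340000: (2.220096, -0.818373); f=(4.034783, -1.994481) → (3.591922, -1.496496)
(x_1(0.68), x_2(0.68)) ≈ (3.5919, -1.4965)

3.5919, -1.4965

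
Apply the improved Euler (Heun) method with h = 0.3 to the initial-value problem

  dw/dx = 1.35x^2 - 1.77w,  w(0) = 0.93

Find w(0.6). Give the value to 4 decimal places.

0.4386

Heun: k1 = f(x_n, w_n); k2 = f(x_n + h, w_n + h·k1); w_{n+1} = w_n + (h/2)·(k1 + k2).
x=0.000000, w=0.930000:
  k1 = f(0.000000, 0.930000) = -1.646100
  k2 = f(0.300000, 0.436170) = -0.650521
  w ← 0.930000 + (0.3/2)·(-1.646100 + (-0.650521)) = 0.585507
x=0.300000, w=0.585507:
  k1 = f(0.300000, 0.585507) = -0.914847
  k2 = f(0.600000, 0.311053) = -0.064563
  w ← 0.585507 + (0.3/2)·(-0.914847 + (-0.064563)) = 0.438595
w(0.6) ≈ 0.4386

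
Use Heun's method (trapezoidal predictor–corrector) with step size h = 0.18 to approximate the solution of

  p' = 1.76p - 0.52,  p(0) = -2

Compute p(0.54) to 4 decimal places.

Heun: k1 = f(x_n, p_n); k2 = f(x_n + h, p_n + h·k1); p_{n+1} = p_n + (h/2)·(k1 + k2).
x=0.000000, p=-2.000000:
  k1 = f(0.000000, -2.000000) = -4.040000
  k2 = f(0.180000, -2.727200) = -5.319872
  p ← -2.000000 + (0.18/2)·(-4.040000 + (-5.319872)) = -2.842388
x=0.180000, p=-2.842388:
  k1 = f(0.180000, -2.842388) = -5.522604
  k2 = f(0.360000, -3.836457) = -7.272165
  p ← -2.842388 + (0.18/2)·(-5.522604 + (-7.272165)) = -3.993918
x=0.360000, p=-3.993918:
  k1 = f(0.360000, -3.993918) = -7.549295
  k2 = f(0.540000, -5.352791) = -9.940912
  p ← -3.993918 + (0.18/2)·(-7.549295 + (-9.940912)) = -5.568036
p(0.54) ≈ -5.5680

-5.5680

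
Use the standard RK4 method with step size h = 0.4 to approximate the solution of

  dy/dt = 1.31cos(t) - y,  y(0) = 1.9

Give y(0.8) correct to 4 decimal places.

1.4856

RK4: k1 = f(t_n, y_n); k2 = f(t_n + h/2, y_n + (h/2)·k1); k3 = f(t_n + h/2, y_n + (h/2)·k2); k4 = f(t_n + h, y_n + h·k3); y_{n+1} = y_n + (h/6)·(k1 + 2k2 + 2k3 + k4).
t=0.000000, y=1.900000:
  k1 = f(0.000000, 1.900000) = -0.590000
  k2 = f(0.200000, 1.782000) = -0.498113
  k3 = f(0.200000, 1.800377) = -0.516490
  k4 = f(0.400000, 1.693404) = -0.486814
  y ← 1.900000 + (0.4/6)·(k1 + 2k2 + 2k3 + k4) = 1.692932
t=0.400000, y=1.692932:
  k1 = f(0.400000, 1.692932) = -0.486342
  k2 = f(0.600000, 1.595664) = -0.514474
  k3 = f(0.600000, 1.590037) = -0.508848
  k4 = f(0.800000, 1.489393) = -0.576707
  y ← 1.692932 + (0.4/6)·(k1 + 2k2 + 2k3 + k4) = 1.485619
y(0.8) ≈ 1.4856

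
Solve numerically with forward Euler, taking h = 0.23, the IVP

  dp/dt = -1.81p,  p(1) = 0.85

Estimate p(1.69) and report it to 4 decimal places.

0.1690

Euler: p_{n+1} = p_n + h·f(t_n, p_n).
t=1.000000, p=0.850000: f=-1.538500 → p ← 0.850000 + 0.23·(-1.538500) = 0.496145
t=1.230000, p=0.496145: f=-0.898022 → p ← 0.496145 + 0.23·(-0.898022) = 0.289600
t=1.460000, p=0.289600: f=-0.524176 → p ← 0.289600 + 0.23·(-0.524176) = 0.169039
p(1.69) ≈ 0.1690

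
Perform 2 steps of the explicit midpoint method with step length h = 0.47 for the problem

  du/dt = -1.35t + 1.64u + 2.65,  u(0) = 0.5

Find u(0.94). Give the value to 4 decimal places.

6.5611

Midpoint: k1 = f(t_n, u_n); k2 = f(t_n + h/2, u_n + (h/2)·k1); u_{n+1} = u_n + h·k2.
t=0.000000, u=0.500000:
  k1 = f(0.000000, 0.500000) = 3.470000
  k2 = f(0.235000, 1.315450) = 4.490088
  u ← 0.500000 + 0.47·4.490088 = 2.610341
t=0.470000, u=2.610341:
  k1 = f(0.470000, 2.610341) = 6.296460
  k2 = f(0.705000, 4.090009) = 8.405865
  u ← 2.610341 + 0.47·8.405865 = 6.561098
u(0.94) ≈ 6.5611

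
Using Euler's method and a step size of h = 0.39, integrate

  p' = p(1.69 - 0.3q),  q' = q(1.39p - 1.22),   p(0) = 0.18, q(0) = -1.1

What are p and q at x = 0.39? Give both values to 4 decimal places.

0.3218, -0.6840

Euler on (p,q): p_{n+1} = p_n + h·p', q_{n+1} = q_n + h·q'.
0.000000: (0.180000, -1.100000); f=(0.363600, 1.066780) → (0.321804, -0.683956)
(p(0.39), q(0.39)) ≈ (0.3218, -0.6840)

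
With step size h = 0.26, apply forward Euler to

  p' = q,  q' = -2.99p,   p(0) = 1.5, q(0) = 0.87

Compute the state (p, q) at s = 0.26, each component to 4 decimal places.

1.7262, -0.2961

Euler on (p,q): p_{n+1} = p_n + h·p', q_{n+1} = q_n + h·q'.
0.000000: (1.500000, 0.870000); f=(0.870000, -4.485000) → (1.726200, -0.296100)
(p(0.26), q(0.26)) ≈ (1.7262, -0.2961)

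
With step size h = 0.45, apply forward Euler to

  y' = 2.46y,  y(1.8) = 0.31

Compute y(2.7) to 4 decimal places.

1.3762

Euler: y_{n+1} = y_n + h·f(x_n, y_n).
x=1.800000, y=0.310000: f=0.762600 → y ← 0.310000 + 0.45·0.762600 = 0.653170
x=2.250000, y=0.653170: f=1.606798 → y ← 0.653170 + 0.45·1.606798 = 1.376229
y(2.7) ≈ 1.3762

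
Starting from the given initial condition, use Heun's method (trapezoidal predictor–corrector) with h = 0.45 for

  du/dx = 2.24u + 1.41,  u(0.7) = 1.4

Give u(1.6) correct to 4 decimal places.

Heun: k1 = f(x_n, u_n); k2 = f(x_n + h, u_n + h·k1); u_{n+1} = u_n + (h/2)·(k1 + k2).
x=0.700000, u=1.400000:
  k1 = f(0.700000, 1.400000) = 4.546000
  k2 = f(1.150000, 3.445700) = 9.128368
  u ← 1.400000 + (0.45/2)·(4.546000 + 9.128368) = 4.476733
x=1.150000, u=4.476733:
  k1 = f(1.150000, 4.476733) = 11.437881
  k2 = f(1.600000, 9.623779) = 22.967266
  u ← 4.476733 + (0.45/2)·(11.437881 + 22.967266) = 12.217891
u(1.6) ≈ 12.2179

12.2179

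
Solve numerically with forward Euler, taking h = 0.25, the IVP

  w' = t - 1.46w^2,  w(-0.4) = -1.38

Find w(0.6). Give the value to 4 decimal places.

-42.9828

Euler: w_{n+1} = w_n + h·f(t_n, w_n).
t=-0.400000, w=-1.380000: f=-3.180424 → w ← -1.380000 + 0.25·(-3.180424) = -2.175106
t=-0.150000, w=-2.175106: f=-7.057386 → w ← -2.175106 + 0.25·(-7.057386) = -3.939452
t=0.100000, w=-3.939452: f=-22.558157 → w ← -3.939452 + 0.25·(-22.558157) = -9.578992
t=0.350000, w=-9.578992: f=-133.615337 → w ← -9.578992 + 0.25·(-133.615337) = -42.982826
w(0.6) ≈ -42.9828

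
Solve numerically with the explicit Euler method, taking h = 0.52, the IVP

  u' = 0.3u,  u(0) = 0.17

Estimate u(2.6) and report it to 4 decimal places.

Euler: u_{n+1} = u_n + h·f(t_n, u_n).
t=0.000000, u=0.170000: f=0.051000 → u ← 0.170000 + 0.52·0.051000 = 0.196520
t=0.520000, u=0.196520: f=0.058956 → u ← 0.196520 + 0.52·0.058956 = 0.227177
t=1.040000, u=0.227177: f=0.068153 → u ← 0.227177 + 0.52·0.068153 = 0.262617
t=1.560000, u=0.262617: f=0.078785 → u ← 0.262617 + 0.52·0.078785 = 0.303585
t=2.080000, u=0.303585: f=0.091075 → u ← 0.303585 + 0.52·0.091075 = 0.350944
u(2.6) ≈ 0.3509

0.3509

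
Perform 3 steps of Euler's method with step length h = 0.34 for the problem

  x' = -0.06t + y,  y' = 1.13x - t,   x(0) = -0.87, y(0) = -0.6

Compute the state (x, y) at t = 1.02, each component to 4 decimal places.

Euler on (x,y): x_{n+1} = x_n + h·x', y_{n+1} = y_n + h·y'.
0.000000: (-0.870000, -0.600000); f=(-0.600000, -0.983100) → (-1.074000, -0.934254)
0.340000: (-1.074000, -0.934254); f=(-0.954654, -1.553620) → (-1.398582, -1.462485)
0.680000: (-1.398582, -1.462485); f=(-1.503285, -2.260398) → (-1.909699, -2.231020)
(x(1.02), y(1.02)) ≈ (-1.9097, -2.2310)

-1.9097, -2.2310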